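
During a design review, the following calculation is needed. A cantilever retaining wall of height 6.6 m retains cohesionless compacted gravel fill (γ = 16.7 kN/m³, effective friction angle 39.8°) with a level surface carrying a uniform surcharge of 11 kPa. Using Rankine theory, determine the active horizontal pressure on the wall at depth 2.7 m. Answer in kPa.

12.3 kPa

K_a = (1 − sin φ)/(1 + sin φ) = 0.2194.
σ_v = γz + q = 16.7 × 2.7 + 11 = 56.09 kPa.
σ_h = K_a σ_v = 0.2194 × 56.09 = 12.31 kPa.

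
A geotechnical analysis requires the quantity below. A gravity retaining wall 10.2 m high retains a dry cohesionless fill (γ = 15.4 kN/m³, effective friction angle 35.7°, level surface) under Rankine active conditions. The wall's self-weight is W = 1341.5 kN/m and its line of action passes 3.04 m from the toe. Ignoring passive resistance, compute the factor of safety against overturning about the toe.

K_a = tan²(45° − 35.7°/2) = 0.2630.
P_a = ½K_aγH² = 0.5×0.2630×15.4×10.2² = 210.7 kN/m, acting at H/3 = 3.400 m above the base.
Overturning moment M_o = P_a × H/3 = 210.7 × 3.400 = 716.3.
Resisting moment M_r = W × 3.04 = 1341.5 × 3.04 = 4078.
FS_overturning = M_r/M_o = 4078/716.3 = 5.693.

5.69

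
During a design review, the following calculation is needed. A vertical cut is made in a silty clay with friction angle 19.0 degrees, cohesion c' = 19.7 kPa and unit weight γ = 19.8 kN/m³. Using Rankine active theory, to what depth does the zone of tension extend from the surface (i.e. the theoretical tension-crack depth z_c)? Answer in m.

K_a = tan²(45° − 19.0°/2) = 0.5088; √K_a = 0.7133.
The active pressure is zero where K_a γ z = 2c√K_a, so z_c = 2c/(γ√K_a) = 2×19.7/(19.8×0.7133) = 2.790 m.

2.79 m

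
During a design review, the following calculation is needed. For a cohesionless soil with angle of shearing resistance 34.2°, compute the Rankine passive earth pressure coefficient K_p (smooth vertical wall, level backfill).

3.57

K_p = (1 + sin φ)/(1 − sin φ) = tan²(45° + 34.2°/2) = 3.567.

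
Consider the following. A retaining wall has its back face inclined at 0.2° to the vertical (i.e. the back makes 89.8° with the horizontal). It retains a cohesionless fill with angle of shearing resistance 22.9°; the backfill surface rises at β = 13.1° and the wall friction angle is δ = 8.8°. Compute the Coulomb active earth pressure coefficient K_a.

0.506

K_a = sin²(α+φ) / [sin²α · sin(α−δ) · (1 + √{sin(φ+δ)sin(φ−β) / (sin(α−δ)sin(α+β))})²].
With α = 89.8°, φ = 22.9°, δ = 8.8°, β = 13.1°: K_a = 0.5061.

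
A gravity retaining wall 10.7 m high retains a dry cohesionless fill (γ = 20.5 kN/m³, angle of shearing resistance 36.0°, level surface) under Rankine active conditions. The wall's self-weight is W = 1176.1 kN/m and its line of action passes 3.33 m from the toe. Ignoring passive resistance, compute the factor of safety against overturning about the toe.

K_a = tan²(45° − 36.0°/2) = 0.2596.
P_a = ½K_aγH² = 0.5×0.2596×20.5×10.7² = 304.7 kN/m, acting at H/3 = 3.567 m above the base.
Overturning moment M_o = P_a × H/3 = 304.7 × 3.567 = 1087.
Resisting moment M_r = W × 3.33 = 1176.1 × 3.33 = 3916.
FS_overturning = M_r/M_o = 3916/1087 = 3.604.

3.60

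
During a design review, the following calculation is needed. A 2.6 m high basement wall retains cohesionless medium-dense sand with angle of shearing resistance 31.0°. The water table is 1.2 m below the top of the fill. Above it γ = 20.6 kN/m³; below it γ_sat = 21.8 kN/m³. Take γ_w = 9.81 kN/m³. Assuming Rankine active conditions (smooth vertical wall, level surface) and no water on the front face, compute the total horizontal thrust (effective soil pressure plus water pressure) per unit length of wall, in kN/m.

K_a = tan²(45° − φ/2) = 0.3201.
γ' = 21.8 − 9.81 = 11.99 kN/m³. Depth below WT = 1.4 m.
σ'_h at WT = K_a γ d_w = 7.913 kPa; at base = 7.913 + K_a γ' × 1.4 = 13.29 kPa.
P₁ (0–1.2 m) = ½×7.913×1.2 = 4.748. P₂ (1.2–2.6 m) = ½(7.913+13.29)×1.4 = 14.84.
P_w = ½ γ_w h₂² = 0.5×9.81×1.4² = 9.614. Total = 4.748+14.84+9.614 = 29.20 kN/m.

29.2 kN/m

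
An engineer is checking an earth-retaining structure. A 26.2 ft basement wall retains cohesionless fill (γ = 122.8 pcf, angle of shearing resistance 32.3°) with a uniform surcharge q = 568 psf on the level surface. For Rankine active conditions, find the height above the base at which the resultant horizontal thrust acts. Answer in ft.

K_a = 0.3035.
Triangular part P₁ = ½K_aγH² = 12790 at H/3 = 8.733 ft; rectangular part P₂ = K_a q H = 4516 at H/2 = 13.10 ft.
ȳ = (P₁·8.733 + P₂·13.10)/(P₁+P₂) = 9.873 ft.

9.87 ft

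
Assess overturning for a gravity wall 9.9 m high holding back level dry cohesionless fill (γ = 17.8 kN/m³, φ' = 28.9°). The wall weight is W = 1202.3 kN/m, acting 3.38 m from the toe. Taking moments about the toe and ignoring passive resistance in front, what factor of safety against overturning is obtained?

4.05

K_a = tan²(45° − 28.9°/2) = 0.3484.
P_a = ½K_aγH² = 0.5×0.3484×17.8×9.9² = 303.9 kN/m, acting at H/3 = 3.300 m above the base.
Overturning moment M_o = P_a × H/3 = 303.9 × 3.300 = 1003.
Resisting moment M_r = W × 3.38 = 1202.3 × 3.38 = 4064.
FS_overturning = M_r/M_o = 4064/1003 = 4.053.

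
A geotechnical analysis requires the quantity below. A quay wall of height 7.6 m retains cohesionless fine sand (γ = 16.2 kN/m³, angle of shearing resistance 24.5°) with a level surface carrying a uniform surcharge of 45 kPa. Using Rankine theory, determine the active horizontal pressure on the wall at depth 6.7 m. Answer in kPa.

63.5 kPa

K_a = (1 − sin φ)/(1 + sin φ) = 0.4137.
σ_v = γz + q = 16.2 × 6.7 + 45 = 153.5 kPa.
σ_h = K_a σ_v = 0.4137 × 153.5 = 63.52 kPa.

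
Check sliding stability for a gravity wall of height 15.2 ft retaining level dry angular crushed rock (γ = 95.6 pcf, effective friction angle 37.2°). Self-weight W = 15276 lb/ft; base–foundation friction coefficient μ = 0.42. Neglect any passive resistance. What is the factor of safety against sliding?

K_a = tan²(45° − 37.2°/2) = 0.2464.
P_a = ½K_aγH² = 0.5×0.2464×95.6×15.2² = 2721 lb/ft, acting at H/3 = 5.067 ft above the base.
FS_sliding = μW / P_a = 0.42×15276 / 2721 = 2.358.

2.36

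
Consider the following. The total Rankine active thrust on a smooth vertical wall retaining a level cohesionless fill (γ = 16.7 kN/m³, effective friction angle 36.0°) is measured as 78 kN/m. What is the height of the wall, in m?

K_a = 0.2596. P_a = ½ K_a γ H² ⇒ H = √(2P_a/(K_a γ)).
H = √(2×78/(0.2596×16.7)) = 5.998 m.

6.00 m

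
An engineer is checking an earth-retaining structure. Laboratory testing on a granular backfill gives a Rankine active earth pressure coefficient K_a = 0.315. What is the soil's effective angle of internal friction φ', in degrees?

K_a = tan²(45° − φ/2) ⇒ 45° − φ/2 = arctan(√0.315) = 29.30°.
φ = 2(45° − 29.30°) = 31.39°.

31.4°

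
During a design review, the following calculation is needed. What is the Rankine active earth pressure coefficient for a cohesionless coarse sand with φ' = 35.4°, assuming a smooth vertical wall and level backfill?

0.266

K_a = tan²(45° − φ/2) = tan²(27.30°) = 0.2664.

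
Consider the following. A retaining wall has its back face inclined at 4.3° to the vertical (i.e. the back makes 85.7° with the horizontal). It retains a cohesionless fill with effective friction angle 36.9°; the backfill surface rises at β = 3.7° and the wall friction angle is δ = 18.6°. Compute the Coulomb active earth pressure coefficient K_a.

0.268

K_a = sin²(α+φ) / [sin²α · sin(α−δ) · (1 + √{sin(φ+δ)sin(φ−β) / (sin(α−δ)sin(α+β))})²].
With α = 85.7°, φ = 36.9°, δ = 18.6°, β = 3.7°: K_a = 0.2681.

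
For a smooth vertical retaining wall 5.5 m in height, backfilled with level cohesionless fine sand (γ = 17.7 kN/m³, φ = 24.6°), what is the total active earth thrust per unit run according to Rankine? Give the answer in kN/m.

110 kN/m

K_a = tan²(45° − φ/2) = 0.4121.
P_a = ½ K_a γ H² = 0.5 × 0.4121 × 17.7 × 5.5² = 110.3 kN/m.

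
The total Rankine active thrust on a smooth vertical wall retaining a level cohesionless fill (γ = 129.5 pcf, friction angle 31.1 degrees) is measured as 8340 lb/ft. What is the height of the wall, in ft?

K_a = 0.3188. P_a = ½ K_a γ H² ⇒ H = √(2P_a/(K_a γ)).
H = √(2×8340/(0.3188×129.5)) = 20.10 ft.

20.1 ft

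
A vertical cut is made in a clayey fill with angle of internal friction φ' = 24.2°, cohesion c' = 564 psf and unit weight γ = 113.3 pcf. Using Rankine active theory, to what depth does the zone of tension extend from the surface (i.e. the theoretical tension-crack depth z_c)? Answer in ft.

K_a = tan²(45° − 24.2°/2) = 0.4185; √K_a = 0.6469.
The active pressure is zero where K_a γ z = 2c√K_a, so z_c = 2c/(γ√K_a) = 2×564/(113.3×0.6469) = 15.39 ft.

15.4 ft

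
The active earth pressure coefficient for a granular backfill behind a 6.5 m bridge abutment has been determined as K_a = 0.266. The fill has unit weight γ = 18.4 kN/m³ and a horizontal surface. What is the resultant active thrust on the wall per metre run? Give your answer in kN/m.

P = ½ K_a γ H² = 0.5 × 0.266 × 18.4 × 6.5² = 103.4 kN/m.

103 kN/m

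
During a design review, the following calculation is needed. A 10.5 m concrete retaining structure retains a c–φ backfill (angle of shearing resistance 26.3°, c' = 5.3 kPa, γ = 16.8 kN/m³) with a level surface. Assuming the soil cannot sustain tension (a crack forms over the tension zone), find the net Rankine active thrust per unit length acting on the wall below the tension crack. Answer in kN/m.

292 kN/m

K_a = 0.3859; √K_a = 0.6212.
Tension-crack depth z_c = 2c/(γ√K_a) = 2×5.3/(16.8×0.6212) = 1.016 m.
σ_a at base = K_a γ H − 2c√K_a = 0.3859×16.8×10.5 − 2×5.3×0.6212 = 61.49 kPa.
P_a = ½ × 61.49 × (H − z_c) = 0.5×61.49×9.484 = 291.6 kN/m.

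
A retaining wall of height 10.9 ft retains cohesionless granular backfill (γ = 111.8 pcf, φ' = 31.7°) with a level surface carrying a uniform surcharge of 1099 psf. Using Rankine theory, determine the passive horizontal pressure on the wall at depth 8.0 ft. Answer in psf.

6410 psf

K_p = (1 + sin φ)/(1 − sin φ) = 3.215.
σ_v = γz + q = 111.8 × 8.0 + 1099 = 1993 psf.
σ_h = K_p σ_v = 3.215 × 1993 = 6408 psf.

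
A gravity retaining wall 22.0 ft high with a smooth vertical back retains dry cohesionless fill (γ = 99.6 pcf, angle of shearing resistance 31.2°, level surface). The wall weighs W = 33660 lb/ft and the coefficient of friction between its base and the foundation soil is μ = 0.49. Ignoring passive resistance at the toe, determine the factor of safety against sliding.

2.16

K_a = tan²(45° − 31.2°/2) = 0.3175.
P_a = ½K_aγH² = 0.5×0.3175×99.6×22.0² = 7653 lb/ft, acting at H/3 = 7.333 ft above the base.
FS_sliding = μW / P_a = 0.49×33660 / 7653 = 2.155.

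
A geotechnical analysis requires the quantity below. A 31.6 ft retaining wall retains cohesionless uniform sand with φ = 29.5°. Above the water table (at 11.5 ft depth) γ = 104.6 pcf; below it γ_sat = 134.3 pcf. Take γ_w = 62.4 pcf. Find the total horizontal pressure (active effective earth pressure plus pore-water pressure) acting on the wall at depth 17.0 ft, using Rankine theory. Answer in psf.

887 psf

K_a = (1 − sin φ)/(1 + sin φ) = 0.3401.
γ' = 134.3 − 62.4 = 71.90 pcf.
Effective vertical stress at 17.0 ft: σ'_v = 104.6×11.5 + 71.90×5.50 = 1598 psf.
σ'_h = K_a σ'_v = 0.3401 × 1598 = 543.6 psf; u = γ_w × 5.50 = 343.2 psf.
Total σ_h = 543.6 + 343.2 = 886.8 psf.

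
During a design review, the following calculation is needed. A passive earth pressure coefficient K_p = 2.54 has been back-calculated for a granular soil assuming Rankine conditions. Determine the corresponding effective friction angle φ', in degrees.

K_p = (1+sin φ)/(1−sin φ) ⇒ sin φ = (K_p − 1)/(K_p + 1) = 0.4350.
φ = arcsin(0.4350) = 25.79°.

25.8°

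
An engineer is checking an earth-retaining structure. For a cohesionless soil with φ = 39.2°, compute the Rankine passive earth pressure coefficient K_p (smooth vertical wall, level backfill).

K_p = (1 + sin φ)/(1 − sin φ) = tan²(45° + 39.2°/2) = 4.435.

4.44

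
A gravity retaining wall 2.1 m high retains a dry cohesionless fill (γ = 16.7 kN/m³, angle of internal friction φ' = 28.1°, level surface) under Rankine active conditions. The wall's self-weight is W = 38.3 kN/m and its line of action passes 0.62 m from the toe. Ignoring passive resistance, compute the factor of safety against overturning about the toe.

2.56

K_a = tan²(45° − 28.1°/2) = 0.3596.
P_a = ½K_aγH² = 0.5×0.3596×16.7×2.1² = 13.24 kN/m, acting at H/3 = 0.7000 m above the base.
Overturning moment M_o = P_a × H/3 = 13.24 × 0.7000 = 9.269.
Resisting moment M_r = W × 0.62 = 38.3 × 0.62 = 23.75.
FS_overturning = M_r/M_o = 23.75/9.269 = 2.562.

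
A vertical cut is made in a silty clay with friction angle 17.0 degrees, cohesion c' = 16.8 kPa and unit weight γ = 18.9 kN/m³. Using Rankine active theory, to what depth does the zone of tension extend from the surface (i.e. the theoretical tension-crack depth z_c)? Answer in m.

K_a = tan²(45° − 17.0°/2) = 0.5475; √K_a = 0.7400.
The active pressure is zero where K_a γ z = 2c√K_a, so z_c = 2c/(γ√K_a) = 2×16.8/(18.9×0.7400) = 2.403 m.

2.40 m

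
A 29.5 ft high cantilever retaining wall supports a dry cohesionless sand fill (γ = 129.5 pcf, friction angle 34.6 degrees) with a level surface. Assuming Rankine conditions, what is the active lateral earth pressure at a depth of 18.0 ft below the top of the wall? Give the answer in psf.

643 psf

K_a = (1 − sin φ)/(1 + sin φ) = 0.2756.
σ_h = K_a γ z = 0.2756 × 129.5 × 18.0 = 642.5 psf.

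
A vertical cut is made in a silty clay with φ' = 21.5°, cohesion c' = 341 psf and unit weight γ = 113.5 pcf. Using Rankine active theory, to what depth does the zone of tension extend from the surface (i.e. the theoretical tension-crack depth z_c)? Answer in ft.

8.83 ft

K_a = tan²(45° − 21.5°/2) = 0.4636; √K_a = 0.6809.
The active pressure is zero where K_a γ z = 2c√K_a, so z_c = 2c/(γ√K_a) = 2×341/(113.5×0.6809) = 8.825 ft.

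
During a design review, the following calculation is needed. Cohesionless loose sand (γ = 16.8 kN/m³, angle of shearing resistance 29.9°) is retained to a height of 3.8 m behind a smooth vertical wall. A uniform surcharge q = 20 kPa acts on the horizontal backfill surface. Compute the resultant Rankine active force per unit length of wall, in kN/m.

K_a = tan²(45° − φ/2) = 0.3347.
Soil triangle: ½ K_a γ H² = 0.5×0.3347×16.8×3.8² = 40.60 kN/m.
Surcharge rectangle: K_a q H = 0.3347×20×3.8 = 25.44 kN/m.
Total = 40.60 + 25.44 = 66.03 kN/m.

66.0 kN/m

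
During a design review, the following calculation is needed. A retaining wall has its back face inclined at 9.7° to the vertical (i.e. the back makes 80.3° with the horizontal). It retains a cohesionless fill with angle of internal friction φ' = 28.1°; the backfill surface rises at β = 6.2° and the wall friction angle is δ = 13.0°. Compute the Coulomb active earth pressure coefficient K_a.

0.437

K_a = sin²(α+φ) / [sin²α · sin(α−δ) · (1 + √{sin(φ+δ)sin(φ−β) / (sin(α−δ)sin(α+β))})²].
With α = 80.3°, φ = 28.1°, δ = 13.0°, β = 6.2°: K_a = 0.4371.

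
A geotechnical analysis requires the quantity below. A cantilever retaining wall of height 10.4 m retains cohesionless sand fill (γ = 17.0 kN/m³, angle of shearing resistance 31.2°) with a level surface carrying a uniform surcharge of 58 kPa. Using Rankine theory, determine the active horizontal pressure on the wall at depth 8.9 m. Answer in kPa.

66.5 kPa

K_a = (1 − sin φ)/(1 + sin φ) = 0.3175.
σ_v = γz + q = 17.0 × 8.9 + 58 = 209.3 kPa.
σ_h = K_a σ_v = 0.3175 × 209.3 = 66.45 kPa.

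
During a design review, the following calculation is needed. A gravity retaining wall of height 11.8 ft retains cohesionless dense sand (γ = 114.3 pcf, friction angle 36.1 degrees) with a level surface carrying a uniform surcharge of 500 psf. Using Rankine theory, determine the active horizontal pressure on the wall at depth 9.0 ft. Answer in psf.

K_a = (1 − sin φ)/(1 + sin φ) = 0.2585.
σ_v = γz + q = 114.3 × 9.0 + 500 = 1529 psf.
σ_h = K_a σ_v = 0.2585 × 1529 = 395.2 psf.

395 psf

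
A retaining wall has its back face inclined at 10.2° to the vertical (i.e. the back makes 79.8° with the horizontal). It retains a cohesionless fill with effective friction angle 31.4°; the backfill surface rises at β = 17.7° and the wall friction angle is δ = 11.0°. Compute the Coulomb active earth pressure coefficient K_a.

0.480

K_a = sin²(α+φ) / [sin²α · sin(α−δ) · (1 + √{sin(φ+δ)sin(φ−β) / (sin(α−δ)sin(α+β))})²].
With α = 79.8°, φ = 31.4°, δ = 11.0°, β = 17.7°: K_a = 0.4803.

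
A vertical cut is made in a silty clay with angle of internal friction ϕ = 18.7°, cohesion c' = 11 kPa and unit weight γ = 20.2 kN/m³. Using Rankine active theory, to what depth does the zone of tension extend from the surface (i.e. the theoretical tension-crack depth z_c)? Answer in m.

1.52 m

K_a = tan²(45° − 18.7°/2) = 0.5144; √K_a = 0.7173.
The active pressure is zero where K_a γ z = 2c√K_a, so z_c = 2c/(γ√K_a) = 2×11/(20.2×0.7173) = 1.518 m.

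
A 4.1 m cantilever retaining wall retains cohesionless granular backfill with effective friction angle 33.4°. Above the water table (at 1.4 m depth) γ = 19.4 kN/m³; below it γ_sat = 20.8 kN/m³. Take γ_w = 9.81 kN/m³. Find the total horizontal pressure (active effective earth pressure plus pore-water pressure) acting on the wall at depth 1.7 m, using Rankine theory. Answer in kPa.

11.8 kPa

K_a = (1 − sin φ)/(1 + sin φ) = 0.2899.
γ' = 20.8 − 9.81 = 10.99 kN/m³.
Effective vertical stress at 1.7 m: σ'_v = 19.4×1.4 + 10.99×0.300 = 30.46 kPa.
σ'_h = K_a σ'_v = 0.2899 × 30.46 = 8.830 kPa; u = γ_w × 0.300 = 2.943 kPa.
Total σ_h = 8.830 + 2.943 = 11.77 kPa.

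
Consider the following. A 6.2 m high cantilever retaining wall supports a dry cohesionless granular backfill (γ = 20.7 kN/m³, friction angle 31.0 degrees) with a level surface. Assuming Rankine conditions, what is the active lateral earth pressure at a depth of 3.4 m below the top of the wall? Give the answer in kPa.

22.5 kPa

K_a = (1 − sin φ)/(1 + sin φ) = 0.3201.
σ_h = K_a γ z = 0.3201 × 20.7 × 3.4 = 22.53 kPa.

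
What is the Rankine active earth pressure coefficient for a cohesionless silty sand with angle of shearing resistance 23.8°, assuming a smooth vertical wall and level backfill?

K_a = (1 − sin φ)/(1 + sin φ) = (1 − sin 23.8°)/(1 + sin 23.8°) = 0.4250.

0.425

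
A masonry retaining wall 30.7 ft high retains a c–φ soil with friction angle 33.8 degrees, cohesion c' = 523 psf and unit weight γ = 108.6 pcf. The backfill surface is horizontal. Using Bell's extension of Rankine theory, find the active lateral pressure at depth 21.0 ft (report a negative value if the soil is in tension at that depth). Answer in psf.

K_a = (1 − sin φ)/(1 + sin φ) = 0.2851.
σ_a = K_a γ z − 2c√K_a = 0.2851×108.6×21.0 − 2×523×0.5340 = 91.69 psf.

91.7 psf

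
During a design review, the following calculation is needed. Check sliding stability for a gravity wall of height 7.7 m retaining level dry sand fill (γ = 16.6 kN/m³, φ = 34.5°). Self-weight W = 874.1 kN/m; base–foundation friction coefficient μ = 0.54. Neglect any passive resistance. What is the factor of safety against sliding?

K_a = tan²(45° − 34.5°/2) = 0.2768.
P_a = ½K_aγH² = 0.5×0.2768×16.6×7.7² = 136.2 kN/m, acting at H/3 = 2.567 m above the base.
FS_sliding = μW / P_a = 0.54×874.1 / 136.2 = 3.465.

3.47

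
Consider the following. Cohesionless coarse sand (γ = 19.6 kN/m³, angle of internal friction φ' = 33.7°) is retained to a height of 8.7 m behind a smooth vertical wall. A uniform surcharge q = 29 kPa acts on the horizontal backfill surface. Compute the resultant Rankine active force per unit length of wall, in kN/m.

285 kN/m

K_a = tan²(45° − φ/2) = 0.2863.
Soil triangle: ½ K_a γ H² = 0.5×0.2863×19.6×8.7² = 212.4 kN/m.
Surcharge rectangle: K_a q H = 0.2863×29×8.7 = 72.23 kN/m.
Total = 212.4 + 72.23 = 284.6 kN/m.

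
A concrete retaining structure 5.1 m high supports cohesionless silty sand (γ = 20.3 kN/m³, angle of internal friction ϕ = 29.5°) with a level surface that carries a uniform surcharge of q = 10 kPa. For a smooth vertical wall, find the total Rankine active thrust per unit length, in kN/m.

107 kN/m

K_a = tan²(45° − φ/2) = 0.3401.
Soil triangle: ½ K_a γ H² = 0.5×0.3401×20.3×5.1² = 89.79 kN/m.
Surcharge rectangle: K_a q H = 0.3401×10×5.1 = 17.35 kN/m.
Total = 89.79 + 17.35 = 107.1 kN/m.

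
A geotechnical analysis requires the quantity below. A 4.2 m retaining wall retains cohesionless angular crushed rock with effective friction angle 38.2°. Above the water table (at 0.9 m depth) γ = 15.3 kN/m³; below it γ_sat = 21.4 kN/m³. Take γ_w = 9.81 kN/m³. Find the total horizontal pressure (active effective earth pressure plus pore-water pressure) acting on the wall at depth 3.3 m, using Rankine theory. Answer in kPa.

K_a = (1 − sin φ)/(1 + sin φ) = 0.2358.
γ' = 21.4 − 9.81 = 11.59 kN/m³.
Effective vertical stress at 3.3 m: σ'_v = 15.3×0.9 + 11.59×2.40 = 41.59 kPa.
σ'_h = K_a σ'_v = 0.2358 × 41.59 = 9.805 kPa; u = γ_w × 2.40 = 23.54 kPa.
Total σ_h = 9.805 + 23.54 = 33.35 kPa.

33.3 kPa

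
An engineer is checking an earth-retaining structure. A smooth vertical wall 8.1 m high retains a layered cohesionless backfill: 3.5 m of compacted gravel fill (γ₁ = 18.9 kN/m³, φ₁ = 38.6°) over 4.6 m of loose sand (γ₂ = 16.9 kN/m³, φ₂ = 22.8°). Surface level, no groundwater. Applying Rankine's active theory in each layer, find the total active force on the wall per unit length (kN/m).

240 kN/m

K_a1 = tan²(45°−38.6°/2) = 0.2316; K_a2 = tan²(45°−22.8°/2) = 0.4414.
Layer 1: σ at base = K_a1 γ₁ h₁ = 15.32 kPa; P₁ = ½×15.32×3.5 = 26.81.
Layer 2: σ_v at top = γ₁h₁ = 66.15; σ_h top = K_a2×66.15 = 29.20; σ_h base = K_a2×(66.15+16.9×4.6) = 63.52.
P₂ = ½(29.20+63.52)×4.6 = 213.2. Total P_a = 26.81+213.2 = 240.1 kN/m.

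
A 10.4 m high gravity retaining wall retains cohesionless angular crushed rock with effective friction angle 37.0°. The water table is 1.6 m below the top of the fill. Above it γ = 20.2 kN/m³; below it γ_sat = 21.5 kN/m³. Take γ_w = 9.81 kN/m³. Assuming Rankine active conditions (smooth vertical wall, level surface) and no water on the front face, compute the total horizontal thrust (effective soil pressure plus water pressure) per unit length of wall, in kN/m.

K_a = tan²(45° − φ/2) = 0.2486.
γ' = 21.5 − 9.81 = 11.69 kN/m³. Depth below WT = 8.8 m.
σ'_h at WT = K_a γ d_w = 8.034 kPa; at base = 8.034 + K_a γ' × 8.8 = 33.61 kPa.
P₁ (0–1.6 m) = ½×8.034×1.6 = 6.427. P₂ (1.6–10.4 m) = ½(8.034+33.61)×8.8 = 183.2.
P_w = ½ γ_w h₂² = 0.5×9.81×8.8² = 379.8. Total = 6.427+183.2+379.8 = 569.5 kN/m.

569 kN/m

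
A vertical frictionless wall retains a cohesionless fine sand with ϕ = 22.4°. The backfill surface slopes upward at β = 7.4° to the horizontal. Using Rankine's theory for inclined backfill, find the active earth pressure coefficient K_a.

K_a = cos β · (cos β − √(cos²β − cos²φ)) / (cos β + √(cos²β − cos²φ)).
cos β = 0.9917, cos φ = 0.9245, √(cos²β − cos²φ) = 0.3586.
K_a = 0.9917 × (0.9917 − 0.3586)/(0.9917 + 0.3586) = 0.4649.

0.465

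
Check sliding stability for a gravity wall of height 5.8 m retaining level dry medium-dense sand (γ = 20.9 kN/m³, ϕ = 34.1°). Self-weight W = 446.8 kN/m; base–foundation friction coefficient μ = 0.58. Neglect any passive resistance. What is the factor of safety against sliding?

K_a = tan²(45° − 34.1°/2) = 0.2815.
P_a = ½K_aγH² = 0.5×0.2815×20.9×5.8² = 98.97 kN/m, acting at H/3 = 1.933 m above the base.
FS_sliding = μW / P_a = 0.58×446.8 / 98.97 = 2.618.

2.62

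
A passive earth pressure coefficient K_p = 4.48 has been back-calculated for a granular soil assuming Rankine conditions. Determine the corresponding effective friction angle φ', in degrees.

39.4°

K_p = (1+sin φ)/(1−sin φ) ⇒ sin φ = (K_p − 1)/(K_p + 1) = 0.6350.
φ = arcsin(0.6350) = 39.42°.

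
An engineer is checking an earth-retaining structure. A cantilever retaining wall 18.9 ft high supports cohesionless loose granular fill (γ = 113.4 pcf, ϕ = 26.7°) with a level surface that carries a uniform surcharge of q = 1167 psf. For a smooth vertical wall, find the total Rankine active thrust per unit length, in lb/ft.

K_a = tan²(45° − φ/2) = 0.3800.
Soil triangle: ½ K_a γ H² = 0.5×0.3800×113.4×18.9² = 7696 lb/ft.
Surcharge rectangle: K_a q H = 0.3800×1167×18.9 = 8380 lb/ft.
Total = 7696 + 8380 = 16080 lb/ft.

16100 lb/ft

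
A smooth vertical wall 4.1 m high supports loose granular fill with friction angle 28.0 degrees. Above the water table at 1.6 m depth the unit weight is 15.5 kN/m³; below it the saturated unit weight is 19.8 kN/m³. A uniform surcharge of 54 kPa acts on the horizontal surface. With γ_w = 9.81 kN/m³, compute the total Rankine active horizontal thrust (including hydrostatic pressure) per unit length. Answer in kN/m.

151 kN/m

K_a = tan²(45° − φ/2) = 0.3610.
γ' = 19.8 − 9.81 = 9.990 kN/m³. h₂ = H − d_w = 2.5 m.
σ'_h: at surface K_a·q = 19.50; at WT K_a(q+γd_w) = 28.45; at base K_a(q+γd_w+γ'h₂) = 37.47 kPa.
P₁ = ½(19.50+28.45)×1.6 = 38.36; P₂ = ½(28.45+37.47)×2.5 = 82.39; P_w = ½γ_w h₂² = 30.66.
Total = 38.36+82.39+30.66 = 151.4 kN/m.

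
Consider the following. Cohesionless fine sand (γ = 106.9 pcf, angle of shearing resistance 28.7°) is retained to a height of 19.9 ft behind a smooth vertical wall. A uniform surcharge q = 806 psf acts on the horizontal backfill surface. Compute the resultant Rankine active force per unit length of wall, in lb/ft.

K_a = tan²(45° − φ/2) = 0.3511.
Soil triangle: ½ K_a γ H² = 0.5×0.3511×106.9×19.9² = 7433 lb/ft.
Surcharge rectangle: K_a q H = 0.3511×806×19.9 = 5632 lb/ft.
Total = 7433 + 5632 = 13060 lb/ft.

13100 lb/ft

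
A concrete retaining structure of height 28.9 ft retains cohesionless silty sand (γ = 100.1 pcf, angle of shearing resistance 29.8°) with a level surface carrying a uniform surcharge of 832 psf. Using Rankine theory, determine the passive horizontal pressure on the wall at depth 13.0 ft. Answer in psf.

6350 psf

K_p = (1 + sin φ)/(1 − sin φ) = 2.976.
σ_v = γz + q = 100.1 × 13.0 + 832 = 2133 psf.
σ_h = K_p σ_v = 2.976 × 2133 = 6349 psf.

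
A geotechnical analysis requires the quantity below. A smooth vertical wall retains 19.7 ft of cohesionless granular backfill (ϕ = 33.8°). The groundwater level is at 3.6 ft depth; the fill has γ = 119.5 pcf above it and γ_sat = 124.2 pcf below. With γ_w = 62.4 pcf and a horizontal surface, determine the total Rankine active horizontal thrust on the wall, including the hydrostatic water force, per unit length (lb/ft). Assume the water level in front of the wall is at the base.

K_a = tan²(45° − φ/2) = 0.2851.
γ' = 124.2 − 62.4 = 61.80 pcf. Depth below WT = 16.1 ft.
σ'_h at WT = K_a γ d_w = 122.7 psf; at base = 122.7 + K_a γ' × 16.1 = 406.3 psf.
P₁ (0–3.6 ft) = ½×122.7×3.6 = 220.8. P₂ (3.6–19.7 ft) = ½(122.7+406.3)×16.1 = 4258.
P_w = ½ γ_w h₂² = 0.5×62.4×16.1² = 8087. Total = 220.8+4258+8087 = 12570 lb/ft.

12600 lb/ft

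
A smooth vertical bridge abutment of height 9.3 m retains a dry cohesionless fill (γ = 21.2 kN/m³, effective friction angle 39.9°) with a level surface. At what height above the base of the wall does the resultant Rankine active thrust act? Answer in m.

3.10 m

K_a = 0.2184.
The pressure distribution is triangular, so the resultant acts at H/3 above the base = 9.3/3 = 3.100 m.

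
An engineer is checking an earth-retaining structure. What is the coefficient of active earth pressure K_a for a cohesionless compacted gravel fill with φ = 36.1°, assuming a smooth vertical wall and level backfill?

K_a = tan²(45° − φ/2) = tan²(26.95°) = 0.2585.

0.258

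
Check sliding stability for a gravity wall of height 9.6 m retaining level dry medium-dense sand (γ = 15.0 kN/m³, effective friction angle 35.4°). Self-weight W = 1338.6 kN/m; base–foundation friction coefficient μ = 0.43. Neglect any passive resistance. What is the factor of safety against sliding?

K_a = tan²(45° − 35.4°/2) = 0.2664.
P_a = ½K_aγH² = 0.5×0.2664×15.0×9.6² = 184.1 kN/m, acting at H/3 = 3.200 m above the base.
FS_sliding = μW / P_a = 0.43×1338.6 / 184.1 = 3.126.

3.13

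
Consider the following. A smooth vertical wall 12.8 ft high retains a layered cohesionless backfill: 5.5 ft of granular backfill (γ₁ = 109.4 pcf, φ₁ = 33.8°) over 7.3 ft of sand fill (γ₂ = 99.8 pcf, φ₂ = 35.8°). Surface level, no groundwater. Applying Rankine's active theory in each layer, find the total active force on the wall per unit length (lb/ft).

2320 lb/ft

K_a1 = tan²(45°−33.8°/2) = 0.2851; K_a2 = tan²(45°−35.8°/2) = 0.2619.
Layer 1: σ at base = K_a1 γ₁ h₁ = 171.5 psf; P₁ = ½×171.5×5.5 = 471.8.
Layer 2: σ_v at top = γ₁h₁ = 601.7; σ_h top = K_a2×601.7 = 157.6; σ_h base = K_a2×(601.7+99.8×7.3) = 348.3.
P₂ = ½(157.6+348.3)×7.3 = 1847. Total P_a = 471.8+1847 = 2318 lb/ft.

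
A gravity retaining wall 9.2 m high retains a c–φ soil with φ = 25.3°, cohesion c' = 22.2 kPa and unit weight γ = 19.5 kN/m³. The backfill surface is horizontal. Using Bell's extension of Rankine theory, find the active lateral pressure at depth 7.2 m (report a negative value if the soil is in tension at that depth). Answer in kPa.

K_a = (1 − sin φ)/(1 + sin φ) = 0.4012.
σ_a = K_a γ z − 2c√K_a = 0.4012×19.5×7.2 − 2×22.2×0.6334 = 28.20 kPa.

28.2 kPa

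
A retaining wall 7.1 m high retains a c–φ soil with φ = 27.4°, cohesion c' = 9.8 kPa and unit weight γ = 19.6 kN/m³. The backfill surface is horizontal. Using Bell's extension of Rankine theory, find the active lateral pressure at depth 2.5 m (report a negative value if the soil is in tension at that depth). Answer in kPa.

K_a = (1 − sin φ)/(1 + sin φ) = 0.3697.
σ_a = K_a γ z − 2c√K_a = 0.3697×19.6×2.5 − 2×9.8×0.6080 = 6.197 kPa.

6.20 kPa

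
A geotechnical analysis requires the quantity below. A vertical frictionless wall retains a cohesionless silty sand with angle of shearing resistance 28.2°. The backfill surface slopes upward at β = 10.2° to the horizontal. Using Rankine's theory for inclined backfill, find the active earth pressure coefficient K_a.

0.378

K_a = cos β · (cos β − √(cos²β − cos²φ)) / (cos β + √(cos²β − cos²φ)).
cos β = 0.9842, cos φ = 0.8813, √(cos²β − cos²φ) = 0.4381.
K_a = 0.9842 × (0.9842 − 0.4381)/(0.9842 + 0.4381) = 0.3779.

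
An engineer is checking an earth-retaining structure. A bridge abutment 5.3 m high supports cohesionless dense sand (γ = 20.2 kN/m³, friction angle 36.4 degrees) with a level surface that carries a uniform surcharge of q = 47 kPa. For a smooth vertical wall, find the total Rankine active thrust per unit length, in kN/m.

136 kN/m

K_a = tan²(45° − φ/2) = 0.2552.
Soil triangle: ½ K_a γ H² = 0.5×0.2552×20.2×5.3² = 72.39 kN/m.
Surcharge rectangle: K_a q H = 0.2552×47×5.3 = 63.56 kN/m.
Total = 72.39 + 63.56 = 136.0 kN/m.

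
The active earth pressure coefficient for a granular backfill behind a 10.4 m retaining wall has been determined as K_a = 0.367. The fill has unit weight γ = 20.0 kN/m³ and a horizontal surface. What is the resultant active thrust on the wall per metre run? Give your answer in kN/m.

397 kN/m

P = ½ K_a γ H² = 0.5 × 0.367 × 20.0 × 10.4² = 396.9 kN/m.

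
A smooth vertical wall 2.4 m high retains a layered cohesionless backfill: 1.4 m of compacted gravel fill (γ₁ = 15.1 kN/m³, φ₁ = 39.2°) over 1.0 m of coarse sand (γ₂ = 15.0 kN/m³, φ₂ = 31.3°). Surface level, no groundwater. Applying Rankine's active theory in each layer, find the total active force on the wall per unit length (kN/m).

K_a1 = tan²(45°−39.2°/2) = 0.2255; K_a2 = tan²(45°−31.3°/2) = 0.3162.
Layer 1: σ at base = K_a1 γ₁ h₁ = 4.766 kPa; P₁ = ½×4.766×1.4 = 3.336.
Layer 2: σ_v at top = γ₁h₁ = 21.14; σ_h top = K_a2×21.14 = 6.685; σ_h base = K_a2×(21.14+15.0×1.0) = 11.43.
P₂ = ½(6.685+11.43)×1.0 = 9.056. Total P_a = 3.336+9.056 = 12.39 kN/m.

12.4 kN/m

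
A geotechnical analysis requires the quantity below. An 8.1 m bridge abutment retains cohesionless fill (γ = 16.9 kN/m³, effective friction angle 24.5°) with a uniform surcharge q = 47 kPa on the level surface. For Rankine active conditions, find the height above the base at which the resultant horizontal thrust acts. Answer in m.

K_a = 0.4137.
Triangular part P₁ = ½K_aγH² = 229.4 at H/3 = 2.700 m; rectangular part P₂ = K_a q H = 157.5 at H/2 = 4.050 m.
ȳ = (P₁·2.700 + P₂·4.050)/(P₁+P₂) = 3.250 m.

3.25 m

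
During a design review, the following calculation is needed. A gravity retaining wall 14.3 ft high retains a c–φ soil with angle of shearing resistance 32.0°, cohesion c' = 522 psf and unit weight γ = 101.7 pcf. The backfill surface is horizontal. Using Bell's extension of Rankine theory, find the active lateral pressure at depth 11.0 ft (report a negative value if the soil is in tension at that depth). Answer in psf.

-235 psf

K_a = (1 − sin φ)/(1 + sin φ) = 0.3073.
σ_a = K_a γ z − 2c√K_a = 0.3073×101.7×11.0 − 2×522×0.5543 = -235.0 psf.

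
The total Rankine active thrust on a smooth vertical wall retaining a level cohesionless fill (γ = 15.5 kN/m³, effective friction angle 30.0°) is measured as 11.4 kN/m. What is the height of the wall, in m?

K_a = 0.3333. P_a = ½ K_a γ H² ⇒ H = √(2P_a/(K_a γ)).
H = √(2×11.4/(0.3333×15.5)) = 2.101 m.

2.10 m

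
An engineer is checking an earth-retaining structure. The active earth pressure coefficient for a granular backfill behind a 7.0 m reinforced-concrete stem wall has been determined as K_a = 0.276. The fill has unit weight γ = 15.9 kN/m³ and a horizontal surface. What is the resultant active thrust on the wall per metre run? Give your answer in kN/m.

108 kN/m

P = ½ K_a γ H² = 0.5 × 0.276 × 15.9 × 7.0² = 107.5 kN/m.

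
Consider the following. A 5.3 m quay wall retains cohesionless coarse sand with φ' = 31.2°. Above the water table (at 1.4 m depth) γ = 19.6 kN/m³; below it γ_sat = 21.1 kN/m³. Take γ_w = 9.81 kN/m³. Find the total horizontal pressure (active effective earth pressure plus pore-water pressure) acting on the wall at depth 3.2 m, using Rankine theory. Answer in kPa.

32.8 kPa

K_a = (1 − sin φ)/(1 + sin φ) = 0.3175.
γ' = 21.1 − 9.81 = 11.29 kN/m³.
Effective vertical stress at 3.2 m: σ'_v = 19.6×1.4 + 11.29×1.80 = 47.76 kPa.
σ'_h = K_a σ'_v = 0.3175 × 47.76 = 15.16 kPa; u = γ_w × 1.80 = 17.66 kPa.
Total σ_h = 15.16 + 17.66 = 32.82 kPa.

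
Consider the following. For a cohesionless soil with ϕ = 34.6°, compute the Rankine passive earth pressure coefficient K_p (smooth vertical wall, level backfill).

3.63

K_p = (1 + sin φ)/(1 − sin φ) = tan²(45° + 34.6°/2) = 3.628.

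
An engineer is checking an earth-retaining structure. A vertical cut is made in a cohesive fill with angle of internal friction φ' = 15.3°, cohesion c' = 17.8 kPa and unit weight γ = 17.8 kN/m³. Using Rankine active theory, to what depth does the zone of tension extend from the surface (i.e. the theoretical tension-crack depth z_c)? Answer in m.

2.62 m

K_a = tan²(45° − 15.3°/2) = 0.5824; √K_a = 0.7632.
The active pressure is zero where K_a γ z = 2c√K_a, so z_c = 2c/(γ√K_a) = 2×17.8/(17.8×0.7632) = 2.621 m.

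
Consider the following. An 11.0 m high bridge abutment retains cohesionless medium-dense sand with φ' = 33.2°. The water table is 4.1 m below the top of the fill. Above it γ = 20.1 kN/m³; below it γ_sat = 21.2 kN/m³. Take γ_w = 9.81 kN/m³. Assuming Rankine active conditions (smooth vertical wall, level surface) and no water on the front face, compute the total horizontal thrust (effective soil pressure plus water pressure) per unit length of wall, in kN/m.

528 kN/m

K_a = tan²(45° − φ/2) = 0.2924.
γ' = 21.2 − 9.81 = 11.39 kN/m³. Depth below WT = 6.9 m.
σ'_h at WT = K_a γ d_w = 24.09 kPa; at base = 24.09 + K_a γ' × 6.9 = 47.07 kPa.
P₁ (0–4.1 m) = ½×24.09×4.1 = 49.39. P₂ (4.1–11.0 m) = ½(24.09+47.07)×6.9 = 245.5.
P_w = ½ γ_w h₂² = 0.5×9.81×6.9² = 233.5. Total = 49.39+245.5+233.5 = 528.4 kN/m.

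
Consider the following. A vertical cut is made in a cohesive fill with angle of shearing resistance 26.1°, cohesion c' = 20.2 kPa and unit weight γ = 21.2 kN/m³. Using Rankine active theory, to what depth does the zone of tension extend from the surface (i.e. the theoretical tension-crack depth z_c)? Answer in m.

K_a = tan²(45° − 26.1°/2) = 0.3889; √K_a = 0.6237.
The active pressure is zero where K_a γ z = 2c√K_a, so z_c = 2c/(γ√K_a) = 2×20.2/(21.2×0.6237) = 3.056 m.

3.06 m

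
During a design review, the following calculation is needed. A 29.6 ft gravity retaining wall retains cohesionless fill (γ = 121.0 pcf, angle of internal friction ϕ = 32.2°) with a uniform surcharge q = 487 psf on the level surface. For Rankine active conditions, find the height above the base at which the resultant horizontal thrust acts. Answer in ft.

10.9 ft

K_a = 0.3047.
Triangular part P₁ = ½K_aγH² = 16150 at H/3 = 9.867 ft; rectangular part P₂ = K_a q H = 4393 at H/2 = 14.80 ft.
ȳ = (P₁·9.867 + P₂·14.80)/(P₁+P₂) = 10.92 ft.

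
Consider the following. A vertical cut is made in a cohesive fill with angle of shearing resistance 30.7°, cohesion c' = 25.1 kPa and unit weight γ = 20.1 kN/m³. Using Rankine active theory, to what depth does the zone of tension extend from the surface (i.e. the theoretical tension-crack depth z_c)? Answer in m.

K_a = tan²(45° − 30.7°/2) = 0.3240; √K_a = 0.5692.
The active pressure is zero where K_a γ z = 2c√K_a, so z_c = 2c/(γ√K_a) = 2×25.1/(20.1×0.5692) = 4.387 m.

4.39 m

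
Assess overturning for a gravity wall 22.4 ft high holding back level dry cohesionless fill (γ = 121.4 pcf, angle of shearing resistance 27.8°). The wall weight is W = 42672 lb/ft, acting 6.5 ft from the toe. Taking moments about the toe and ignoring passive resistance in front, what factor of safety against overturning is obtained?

K_a = tan²(45° − 27.8°/2) = 0.3639.
P_a = ½K_aγH² = 0.5×0.3639×121.4×22.4² = 11080 lb/ft, acting at H/3 = 7.467 ft above the base.
Overturning moment M_o = P_a × H/3 = 11080 × 7.467 = 82750.
Resisting moment M_r = W × 6.5 = 42672 × 6.5 = 277400.
FS_overturning = M_r/M_o = 277400/82750 = 3.352.

3.35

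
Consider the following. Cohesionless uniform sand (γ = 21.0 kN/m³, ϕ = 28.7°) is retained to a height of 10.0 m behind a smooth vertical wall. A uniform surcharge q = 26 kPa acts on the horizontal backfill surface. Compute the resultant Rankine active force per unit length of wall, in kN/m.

460 kN/m

K_a = tan²(45° − φ/2) = 0.3511.
Soil triangle: ½ K_a γ H² = 0.5×0.3511×21.0×10.0² = 368.7 kN/m.
Surcharge rectangle: K_a q H = 0.3511×26×10.0 = 91.30 kN/m.
Total = 368.7 + 91.30 = 460.0 kN/m.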